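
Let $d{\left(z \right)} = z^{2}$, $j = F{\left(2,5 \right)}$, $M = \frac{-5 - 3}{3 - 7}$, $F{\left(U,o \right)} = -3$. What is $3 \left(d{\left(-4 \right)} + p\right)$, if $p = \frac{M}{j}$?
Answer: $46$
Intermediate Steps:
$M = 2$ ($M = - \frac{8}{-4} = \left(-8\right) \left(- \frac{1}{4}\right) = 2$)
$j = -3$
$p = - \frac{2}{3}$ ($p = \frac{2}{-3} = 2 \left(- \frac{1}{3}\right) = - \frac{2}{3} \approx -0.66667$)
$3 \left(d{\left(-4 \right)} + p\right) = 3 \left(\left(-4\right)^{2} - \frac{2}{3}\right) = 3 \left(16 - \frac{2}{3}\right) = 3 \cdot \frac{46}{3} = 46$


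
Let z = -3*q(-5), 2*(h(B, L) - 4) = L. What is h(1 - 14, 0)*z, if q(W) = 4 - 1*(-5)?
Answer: -108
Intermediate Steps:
q(W) = 9 (q(W) = 4 + 5 = 9)
h(B, L) = 4 + L/2
z = -27 (z = -3*9 = -27)
h(1 - 14, 0)*z = (4 + (1/2)*0)*(-27) = (4 + 0)*(-27) = 4*(-27) = -108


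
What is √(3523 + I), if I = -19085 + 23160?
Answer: √7598 ≈ 87.167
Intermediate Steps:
I = 4075
√(3523 + I) = √(3523 + 4075) = √7598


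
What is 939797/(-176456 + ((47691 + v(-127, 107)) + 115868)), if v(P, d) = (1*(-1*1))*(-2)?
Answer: -939797/12895 ≈ -72.881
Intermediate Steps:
v(P, d) = 2 (v(P, d) = (1*(-1))*(-2) = -1*(-2) = 2)
939797/(-176456 + ((47691 + v(-127, 107)) + 115868)) = 939797/(-176456 + ((47691 + 2) + 115868)) = 939797/(-176456 + (47693 + 115868)) = 939797/(-176456 + 163561) = 939797/(-12895) = 939797*(-1/12895) = -939797/12895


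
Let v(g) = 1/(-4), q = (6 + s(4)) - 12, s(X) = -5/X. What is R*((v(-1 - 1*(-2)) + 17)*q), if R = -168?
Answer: 40803/2 ≈ 20402.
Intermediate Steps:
q = -29/4 (q = (6 - 5/4) - 12 = 19/4 - 12 = -29/4 ≈ -7.2500)
v(g) = -¼
R*((v(-1 - 1*(-2)) + 17)*q) = -168*(-¼ + 17)*(-29)/4 = -2814*(-29)/4 = -168*(-1943/16) = 40803/2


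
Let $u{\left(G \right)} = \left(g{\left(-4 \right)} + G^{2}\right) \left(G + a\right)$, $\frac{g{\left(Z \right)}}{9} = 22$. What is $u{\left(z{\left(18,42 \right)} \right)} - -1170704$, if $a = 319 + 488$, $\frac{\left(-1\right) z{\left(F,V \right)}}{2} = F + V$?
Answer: $11199530$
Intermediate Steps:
$g{\left(Z \right)} = 198$ ($g{\left(Z \right)} = 9 \cdot 22 = 198$)
$z{\left(F,V \right)} = - 2 F - 2 V$ ($z{\left(F,V \right)} = - 2 \left(F + V\right) = - 2 F - 2 V$)
$a = 807$
$u{\left(G \right)} = \left(198 + G^{2}\right) \left(807 + G\right)$ ($u{\left(G \right)} = \left(198 + G^{2}\right) \left(G + 807\right) = \left(198 + G^{2}\right) \left(807 + G\right)$)
$u{\left(z{\left(18,42 \right)} \right)} - -1170704 = \left(159786 + \left(\left(-2\right) 18 - 84\right)^{3} + 198 \left(\left(-2\right) 18 - 84\right) + 807 \left(\left(-2\right) 18 - 84\right)^{2}\right) - -1170704 = \left(159786 + \left(-36 - 84\right)^{3} + 198 \left(-36 - 84\right) + 807 \left(-36 - 84\right)^{2}\right) + 1170704 = \left(159786 + \left(-120\right)^{3} + 198 \left(-120\right) + 807 \left(-120\right)^{2}\right) + 1170704 = \left(159786 - 1728000 - 23760 + 807 \cdot 14400\right) + 1170704 = \left(159786 - 1728000 - 23760 + 11620800\right) + 1170704 = 10028826 + 1170704 = 11199530$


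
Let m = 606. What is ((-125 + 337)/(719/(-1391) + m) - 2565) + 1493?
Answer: -902572452/842227 ≈ -1071.7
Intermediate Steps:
((-125 + 337)/(719/(-1391) + m) - 2565) + 1493 = ((-125 + 337)/(719/(-1391) + 606) - 2565) + 1493 = (212/(719*(-1/1391) + 606) - 2565) + 1493 = (212/(-719/1391 + 606) - 2565) + 1493 = (212/(842227/1391) - 2565) + 1493 = (212*(1391/842227) - 2565) + 1493 = (294892/842227 - 2565) + 1493 = -2160017363/842227 + 1493 = -902572452/842227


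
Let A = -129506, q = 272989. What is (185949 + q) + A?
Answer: 329432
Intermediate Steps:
(185949 + q) + A = (185949 + 272989) - 129506 = 458938 - 129506 = 329432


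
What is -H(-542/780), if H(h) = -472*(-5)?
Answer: -2360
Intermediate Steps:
H(h) = 2360
-H(-542/780) = -1*2360 = -2360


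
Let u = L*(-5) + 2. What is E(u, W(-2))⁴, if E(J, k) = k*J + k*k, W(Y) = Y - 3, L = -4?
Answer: 52200625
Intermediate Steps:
W(Y) = -3 + Y
u = 22 (u = -4*(-5) + 2 = 20 + 2 = 22)
E(J, k) = k² + J*k (E(J, k) = J*k + k² = k² + J*k)
E(u, W(-2))⁴ = ((-3 - 2)*(22 + (-3 - 2)))⁴ = (-5*(22 - 5))⁴ = (-5*17)⁴ = (-85)⁴ = 52200625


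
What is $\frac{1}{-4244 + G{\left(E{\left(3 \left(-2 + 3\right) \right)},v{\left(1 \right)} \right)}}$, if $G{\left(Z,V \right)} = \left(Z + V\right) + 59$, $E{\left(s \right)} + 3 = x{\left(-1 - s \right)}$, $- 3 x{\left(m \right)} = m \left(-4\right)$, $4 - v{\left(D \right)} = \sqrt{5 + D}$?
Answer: $- \frac{18852}{78977285} + \frac{9 \sqrt{6}}{157954570} \approx -0.00023856$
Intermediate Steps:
$v{\left(D \right)} = 4 - \sqrt{5 + D}$
$x{\left(m \right)} = \frac{4 m}{3}$ ($x{\left(m \right)} = - \frac{m \left(-4\right)}{3} = - \frac{\left(-4\right) m}{3} = \frac{4 m}{3}$)
$E{\left(s \right)} = - \frac{13}{3} - \frac{4 s}{3}$ ($E{\left(s \right)} = -3 + \frac{4 \left(-1 - s\right)}{3} = -3 - \left(\frac{4}{3} + \frac{4 s}{3}\right) = - \frac{13}{3} - \frac{4 s}{3}$)
$G{\left(Z,V \right)} = 59 + V + Z$ ($G{\left(Z,V \right)} = \left(V + Z\right) + 59 = 59 + V + Z$)
$\frac{1}{-4244 + G{\left(E{\left(3 \left(-2 + 3\right) \right)},v{\left(1 \right)} \right)}} = \frac{1}{-4244 + \left(59 + \left(4 - \sqrt{5 + 1}\right) - \left(\frac{13}{3} + \frac{4 \cdot 3 \left(-2 + 3\right)}{3}\right)\right)} = \frac{1}{-4244 + \left(59 + \left(4 - \sqrt{6}\right) - \left(\frac{13}{3} + \frac{4 \cdot 3 \cdot 1}{3}\right)\right)} = \frac{1}{-4244 + \left(59 + \left(4 - \sqrt{6}\right) - \frac{25}{3}\right)} = \frac{1}{-4244 + \left(\frac{164}{3} - \sqrt{6}\right)} = \frac{1}{- \frac{12568}{3} - \sqrt{6}}$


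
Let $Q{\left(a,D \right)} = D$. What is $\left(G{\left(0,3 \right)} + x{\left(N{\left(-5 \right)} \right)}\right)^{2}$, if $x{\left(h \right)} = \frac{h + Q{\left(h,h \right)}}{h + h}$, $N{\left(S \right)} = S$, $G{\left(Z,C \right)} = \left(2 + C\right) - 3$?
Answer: $9$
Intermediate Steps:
$G{\left(Z,C \right)} = -1 + C$
$x{\left(h \right)} = 1$ ($x{\left(h \right)} = \frac{h + h}{h + h} = \frac{2 h}{2 h} = 2 h \frac{1}{2 h} = 1$)
$\left(G{\left(0,3 \right)} + x{\left(N{\left(-5 \right)} \right)}\right)^{2} = \left(\left(-1 + 3\right) + 1\right)^{2} = \left(2 + 1\right)^{2} = 3^{2} = 9$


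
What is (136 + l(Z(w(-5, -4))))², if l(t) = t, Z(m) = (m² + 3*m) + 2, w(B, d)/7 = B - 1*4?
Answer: 15350724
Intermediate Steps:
w(B, d) = -28 + 7*B (w(B, d) = 7*(B - 1*4) = 7*(B - 4) = 7*(-4 + B) = -28 + 7*B)
Z(m) = 2 + m² + 3*m
(136 + l(Z(w(-5, -4))))² = (136 + (2 + (-28 + 7*(-5))² + 3*(-28 + 7*(-5))))² = (136 + (2 + (-28 - 35)² + 3*(-28 - 35)))² = (136 + (2 + (-63)² + 3*(-63)))² = (136 + (2 + 3969 - 189))² = (136 + 3782)² = 3918² = 15350724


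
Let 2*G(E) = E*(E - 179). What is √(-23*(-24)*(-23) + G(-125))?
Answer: 4*√394 ≈ 79.398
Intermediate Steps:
G(E) = E*(-179 + E)/2 (G(E) = (E*(E - 179))/2 = (E*(-179 + E))/2 = E*(-179 + E)/2)
√(-23*(-24)*(-23) + G(-125)) = √(-23*(-24)*(-23) + (½)*(-125)*(-179 - 125)) = √(552*(-23) + (½)*(-125)*(-304)) = √(-12696 + 19000) = √6304 = 4*√394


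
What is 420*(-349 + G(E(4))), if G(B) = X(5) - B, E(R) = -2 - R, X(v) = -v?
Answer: -146160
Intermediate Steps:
G(B) = -5 - B (G(B) = -1*5 - B = -5 - B)
420*(-349 + G(E(4))) = 420*(-349 + (-5 - (-2 - 1*4))) = 420*(-349 + (-5 - (-2 - 4))) = 420*(-349 + (-5 - 1*(-6))) = 420*(-349 + (-5 + 6)) = 420*(-349 + 1) = 420*(-348) = -146160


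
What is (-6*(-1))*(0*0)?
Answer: 0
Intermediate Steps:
(-6*(-1))*(0*0) = 6*0 = 0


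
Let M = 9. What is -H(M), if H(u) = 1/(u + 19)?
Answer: -1/28 ≈ -0.035714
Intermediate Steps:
H(u) = 1/(19 + u)
-H(M) = -1/(19 + 9) = -1/28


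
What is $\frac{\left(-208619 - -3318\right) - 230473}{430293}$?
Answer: $- \frac{145258}{143431} \approx -1.0127$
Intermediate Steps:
$\frac{\left(-208619 - -3318\right) - 230473}{430293} = \left(\left(-208619 + 3318\right) - 230473\right) \frac{1}{430293} = \left(-205301 - 230473\right) \frac{1}{430293} = \left(-435774\right) \frac{1}{430293} = - \frac{145258}{143431}$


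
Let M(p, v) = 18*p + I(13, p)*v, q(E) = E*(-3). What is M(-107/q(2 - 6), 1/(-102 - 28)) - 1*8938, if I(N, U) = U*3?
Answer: -4731113/520 ≈ -9098.3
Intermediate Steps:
I(N, U) = 3*U
q(E) = -3*E
M(p, v) = 18*p + 3*p*v (M(p, v) = 18*p + (3*p)*v = 18*p + 3*p*v)
M(-107/q(2 - 6), 1/(-102 - 28)) - 1*8938 = 3*(-107*(-1/(3*(2 - 6))))*(6 + 1/(-102 - 28)) - 1*8938 = 3*(-107/((-3*(-4))))*(6 + 1/(-130)) - 8938 = 3*(-107/12)*(6 - 1/130) - 8938 = 3*(-107*1/12)*(779/130) - 8938 = 3*(-107/12)*(779/130) - 8938 = -83353/520 - 8938 = -4731113/520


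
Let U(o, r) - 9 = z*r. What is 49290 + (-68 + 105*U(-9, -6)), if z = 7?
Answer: 45757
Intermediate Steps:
U(o, r) = 9 + 7*r
49290 + (-68 + 105*U(-9, -6)) = 49290 + (-68 + 105*(9 + 7*(-6))) = 49290 + (-68 + 105*(9 - 42)) = 49290 + (-68 + 105*(-33)) = 49290 + (-68 - 3465) = 49290 - 3533 = 45757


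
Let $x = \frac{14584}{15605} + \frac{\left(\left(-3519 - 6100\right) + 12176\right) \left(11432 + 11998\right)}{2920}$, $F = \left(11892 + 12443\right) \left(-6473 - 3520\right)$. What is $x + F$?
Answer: $- \frac{1107993512142917}{4556660} \approx -2.4316 \cdot 10^{8}$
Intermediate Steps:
$F = -243179655$ ($F = 24335 \left(-9993\right) = -243179655$)
$x = \frac{93494609383}{4556660}$ ($x = 14584 \cdot \frac{1}{15605} + \left(\left(-3519 - 6100\right) + 12176\right) 23430 \cdot \frac{1}{2920} = \frac{14584}{15605} + \left(-9619 + 12176\right) 23430 \cdot \frac{1}{2920} = \frac{14584}{15605} + 2557 \cdot 23430 \cdot \frac{1}{2920} = \frac{14584}{15605} + 59910510 \cdot \frac{1}{2920} = \frac{14584}{15605} + \frac{5991051}{292} = \frac{93494609383}{4556660} \approx 20518.0$)
$x + F = \frac{93494609383}{4556660} - 243179655 = - \frac{1107993512142917}{4556660}$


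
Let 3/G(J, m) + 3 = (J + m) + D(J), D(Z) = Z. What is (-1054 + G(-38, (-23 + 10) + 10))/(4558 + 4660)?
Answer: -86431/755876 ≈ -0.11435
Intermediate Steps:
G(J, m) = 3/(-3 + m + 2*J) (G(J, m) = 3/(-3 + ((J + m) + J)) = 3/(-3 + (m + 2*J)) = 3/(-3 + m + 2*J))
(-1054 + G(-38, (-23 + 10) + 10))/(4558 + 4660) = (-1054 + 3/(-3 + ((-23 + 10) + 10) + 2*(-38)))/(4558 + 4660) = (-1054 + 3/(-3 + (-13 + 10) - 76))/9218 = (-1054 + 3/(-3 - 3 - 76))*(1/9218) = (-1054 + 3/(-82))*(1/9218) = (-1054 + 3*(-1/82))*(1/9218) = (-1054 - 3/82)*(1/9218) = -86431/82*1/9218 = -86431/755876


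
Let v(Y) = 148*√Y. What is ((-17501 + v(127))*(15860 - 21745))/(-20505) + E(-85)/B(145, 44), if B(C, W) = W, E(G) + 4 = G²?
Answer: -876728467/180444 + 174196*√127/4101 ≈ -4380.0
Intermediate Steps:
E(G) = -4 + G²
((-17501 + v(127))*(15860 - 21745))/(-20505) + E(-85)/B(145, 44) = ((-17501 + 148*√127)*(15860 - 21745))/(-20505) + (-4 + (-85)²)/44 = ((-17501 + 148*√127)*(-5885))*(-1/20505) + (-4 + 7225)*(1/44) = (102993385 - 870980*√127)*(-1/20505) + 7221*(1/44) = (-20598677/4101 + 174196*√127/4101) + 7221/44 = -876728467/180444 + 174196*√127/4101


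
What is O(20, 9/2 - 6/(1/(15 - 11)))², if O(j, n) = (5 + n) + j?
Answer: 121/4 ≈ 30.250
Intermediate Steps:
O(j, n) = 5 + j + n
O(20, 9/2 - 6/(1/(15 - 11)))² = (5 + 20 + (9/2 - 6/(1/(15 - 11))))² = (5 + 20 + (9*(½) - 6/(1/4)))² = (5 + 20 + (9/2 - 6/¼))² = (5 + 20 + (9/2 - 6*4))² = (5 + 20 + (9/2 - 24))² = (5 + 20 - 39/2)² = (11/2)² = 121/4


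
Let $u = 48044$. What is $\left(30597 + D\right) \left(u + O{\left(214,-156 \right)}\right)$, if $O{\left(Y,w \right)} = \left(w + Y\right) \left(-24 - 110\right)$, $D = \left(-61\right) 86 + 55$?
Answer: $1023150432$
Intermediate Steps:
$D = -5191$ ($D = -5246 + 55 = -5191$)
$O{\left(Y,w \right)} = - 134 Y - 134 w$ ($O{\left(Y,w \right)} = \left(Y + w\right) \left(-134\right) = - 134 Y - 134 w$)
$\left(30597 + D\right) \left(u + O{\left(214,-156 \right)}\right) = \left(30597 - 5191\right) \left(48044 - 7772\right) = 25406 \left(48044 + \left(-28676 + 20904\right)\right) = 25406 \left(48044 - 7772\right) = 25406 \cdot 40272 = 1023150432$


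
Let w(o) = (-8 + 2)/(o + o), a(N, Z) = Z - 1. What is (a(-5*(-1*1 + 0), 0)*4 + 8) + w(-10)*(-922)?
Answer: -1363/5 ≈ -272.60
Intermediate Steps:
a(N, Z) = -1 + Z
w(o) = -3/o (w(o) = -6*1/(2*o) = -3/o)
(a(-5*(-1*1 + 0), 0)*4 + 8) + w(-10)*(-922) = ((-1 + 0)*4 + 8) - 3/(-10)*(-922) = (-1*4 + 8) - 3*(-⅒)*(-922) = (-4 + 8) + (3/10)*(-922) = 4 - 1383/5 = -1363/5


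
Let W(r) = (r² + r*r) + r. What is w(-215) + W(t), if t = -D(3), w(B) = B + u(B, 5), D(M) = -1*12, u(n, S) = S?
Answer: 90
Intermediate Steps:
D(M) = -12
w(B) = 5 + B (w(B) = B + 5 = 5 + B)
t = 12 (t = -1*(-12) = 12)
W(r) = r + 2*r² (W(r) = (r² + r²) + r = 2*r² + r = r + 2*r²)
w(-215) + W(t) = (5 - 215) + 12*(1 + 2*12) = -210 + 12*(1 + 24) = -210 + 12*25 = -210 + 300 = 90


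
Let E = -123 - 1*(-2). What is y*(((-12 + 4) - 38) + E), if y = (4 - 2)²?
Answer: -668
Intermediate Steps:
y = 4 (y = 2² = 4)
E = -121 (E = -123 + 2 = -121)
y*(((-12 + 4) - 38) + E) = 4*(((-12 + 4) - 38) - 121) = 4*((-8 - 38) - 121) = 4*(-46 - 121) = 4*(-167) = -668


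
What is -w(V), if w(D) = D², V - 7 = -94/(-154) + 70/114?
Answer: -1302993409/19263321 ≈ -67.641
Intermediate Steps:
V = 36097/4389 (V = 7 + (-94/(-154) + 70/114) = 7 + (-94*(-1/154) + 70*(1/114)) = 7 + (47/77 + 35/57) = 7 + 5374/4389 = 36097/4389 ≈ 8.2244)
-w(V) = -(36097/4389)² = -1*1302993409/19263321 = -1302993409/19263321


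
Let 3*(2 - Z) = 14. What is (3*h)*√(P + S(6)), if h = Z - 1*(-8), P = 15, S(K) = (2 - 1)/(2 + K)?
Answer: 44*√2 ≈ 62.225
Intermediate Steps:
S(K) = 1/(2 + K)
Z = -8/3 (Z = 2 - ⅓*14 = 2 - 14/3 = -8/3 ≈ -2.6667)
h = 16/3 (h = -8/3 - 1*(-8) = -8/3 + 8 = 16/3 ≈ 5.3333)
(3*h)*√(P + S(6)) = (3*(16/3))*√(15 + 1/(2 + 6)) = 16*√(15 + 1/8) = 16*√(15 + ⅛) = 16*√(121/8) = 16*(11*√2/4) = 44*√2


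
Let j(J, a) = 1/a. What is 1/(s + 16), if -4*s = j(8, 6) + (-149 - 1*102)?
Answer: 24/1889 ≈ 0.012705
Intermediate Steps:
s = 1505/24 (s = -(1/6 + (-149 - 1*102))/4 = -(⅙ + (-149 - 102))/4 = -(⅙ - 251)/4 = -¼*(-1505/6) = 1505/24 ≈ 62.708)
1/(s + 16) = 1/(1505/24 + 16) = 1/(1889/24) = 24/1889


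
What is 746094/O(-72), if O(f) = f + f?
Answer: -124349/24 ≈ -5181.2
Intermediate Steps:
O(f) = 2*f
746094/O(-72) = 746094/((2*(-72))) = 746094/(-144) = 746094*(-1/144) = -124349/24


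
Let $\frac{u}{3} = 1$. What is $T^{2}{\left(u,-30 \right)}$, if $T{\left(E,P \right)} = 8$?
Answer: $64$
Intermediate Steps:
$u = 3$ ($u = 3 \cdot 1 = 3$)
$T^{2}{\left(u,-30 \right)} = 8^{2} = 64$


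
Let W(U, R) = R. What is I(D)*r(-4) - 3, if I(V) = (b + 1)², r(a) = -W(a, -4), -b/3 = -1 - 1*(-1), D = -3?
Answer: 1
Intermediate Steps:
b = 0 (b = -3*(-1 - 1*(-1)) = -3*(-1 + 1) = -3*0 = 0)
r(a) = 4 (r(a) = -1*(-4) = 4)
I(V) = 1 (I(V) = (0 + 1)² = 1² = 1)
I(D)*r(-4) - 3 = 1*4 - 3 = 4 - 3 = 1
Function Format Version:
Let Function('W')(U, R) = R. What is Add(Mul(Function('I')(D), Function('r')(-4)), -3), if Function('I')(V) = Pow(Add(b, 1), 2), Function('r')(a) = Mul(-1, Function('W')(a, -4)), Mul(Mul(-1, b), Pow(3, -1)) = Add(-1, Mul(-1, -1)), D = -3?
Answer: 1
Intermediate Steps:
b = 0 (b = Mul(-3, Add(-1, Mul(-1, -1))) = Mul(-3, Add(-1, 1)) = Mul(-3, 0) = 0)
Function('r')(a) = 4 (Function('r')(a) = Mul(-1, -4) = 4)
Function('I')(V) = 1 (Function('I')(V) = Pow(Add(0, 1), 2) = Pow(1, 2) = 1)
Add(Mul(Function('I')(D), Function('r')(-4)), -3) = Add(Mul(1, 4), -3) = Add(4, -3) = 1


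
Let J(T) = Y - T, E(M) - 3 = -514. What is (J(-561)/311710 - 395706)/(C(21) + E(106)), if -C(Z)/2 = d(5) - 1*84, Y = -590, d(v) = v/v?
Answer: 123345517289/107539950 ≈ 1147.0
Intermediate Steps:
d(v) = 1
E(M) = -511 (E(M) = 3 - 514 = -511)
C(Z) = 166 (C(Z) = -2*(1 - 1*84) = -2*(1 - 84) = -2*(-83) = 166)
J(T) = -590 - T
(J(-561)/311710 - 395706)/(C(21) + E(106)) = ((-590 - 1*(-561))/311710 - 395706)/(166 - 511) = ((-590 + 561)*(1/311710) - 395706)/(-345) = (-29*1/311710 - 395706)*(-1/345) = (-29/311710 - 395706)*(-1/345) = -123345517289/311710*(-1/345) = 123345517289/107539950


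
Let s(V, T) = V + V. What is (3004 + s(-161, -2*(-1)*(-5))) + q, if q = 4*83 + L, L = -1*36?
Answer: 2978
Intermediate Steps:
L = -36
q = 296 (q = 4*83 - 36 = 332 - 36 = 296)
s(V, T) = 2*V
(3004 + s(-161, -2*(-1)*(-5))) + q = (3004 + 2*(-161)) + 296 = (3004 - 322) + 296 = 2682 + 296 = 2978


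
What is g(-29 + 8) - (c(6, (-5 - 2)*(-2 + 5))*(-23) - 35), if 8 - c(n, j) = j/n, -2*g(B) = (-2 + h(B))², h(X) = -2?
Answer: 583/2 ≈ 291.50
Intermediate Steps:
g(B) = -8 (g(B) = -(-2 - 2)²/2 = -½*(-4)² = -½*16 = -8)
c(n, j) = 8 - j/n
g(-29 + 8) - (c(6, (-5 - 2)*(-2 + 5))*(-23) - 35) = -8 - ((8 - 1*(-5 - 2)*(-2 + 5)/6)*(-23) - 35) = -8 - ((8 - 1*(-7*3)*⅙)*(-23) - 35) = -8 - ((8 - 1*(-21)*⅙)*(-23) - 35) = -8 - ((8 + 7/2)*(-23) - 35) = -8 - ((23/2)*(-23) - 35) = -8 - (-529/2 - 35) = -8 - 1*(-599/2) = -8 + 599/2 = 583/2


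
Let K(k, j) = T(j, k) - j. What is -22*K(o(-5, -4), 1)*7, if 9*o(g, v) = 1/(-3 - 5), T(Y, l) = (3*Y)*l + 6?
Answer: -9163/12 ≈ -763.58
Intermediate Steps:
T(Y, l) = 6 + 3*Y*l (T(Y, l) = 3*Y*l + 6 = 6 + 3*Y*l)
o(g, v) = -1/72 (o(g, v) = 1/(9*(-3 - 5)) = (⅑)/(-8) = (⅑)*(-⅛) = -1/72)
K(k, j) = 6 - j + 3*j*k (K(k, j) = (6 + 3*j*k) - j = 6 - j + 3*j*k)
-22*K(o(-5, -4), 1)*7 = -22*(6 - 1*1 + 3*1*(-1/72))*7 = -22*(6 - 1 - 1/24)*7 = -22*119/24*7 = -1309/12*7 = -9163/12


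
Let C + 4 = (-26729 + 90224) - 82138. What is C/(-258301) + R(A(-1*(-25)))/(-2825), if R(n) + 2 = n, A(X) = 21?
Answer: 47770056/729700325 ≈ 0.065465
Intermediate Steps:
R(n) = -2 + n
C = -18647 (C = -4 + ((-26729 + 90224) - 82138) = -4 + (63495 - 82138) = -4 - 18643 = -18647)
C/(-258301) + R(A(-1*(-25)))/(-2825) = -18647/(-258301) + (-2 + 21)/(-2825) = -18647*(-1/258301) + 19*(-1/2825) = 18647/258301 - 19/2825 = 47770056/729700325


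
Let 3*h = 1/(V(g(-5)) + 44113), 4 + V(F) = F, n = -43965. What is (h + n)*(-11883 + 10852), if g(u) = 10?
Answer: 5999466844624/132357 ≈ 4.5328e+7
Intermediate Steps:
V(F) = -4 + F
h = 1/132357 (h = 1/(3*((-4 + 10) + 44113)) = 1/(3*(6 + 44113)) = (1/3)/44119 = (1/3)*(1/44119) = 1/132357 ≈ 7.5553e-6)
(h + n)*(-11883 + 10852) = (1/132357 - 43965)*(-11883 + 10852) = -5819075504/132357*(-1031) = 5999466844624/132357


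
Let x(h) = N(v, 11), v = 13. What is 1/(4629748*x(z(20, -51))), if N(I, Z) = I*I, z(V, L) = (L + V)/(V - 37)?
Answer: 1/782427412 ≈ 1.2781e-9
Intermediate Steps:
z(V, L) = (L + V)/(-37 + V)
N(I, Z) = I**2
x(h) = 169 (x(h) = 13**2 = 169)
1/(4629748*x(z(20, -51))) = 1/(4629748*169) = (1/4629748)*(1/169) = 1/782427412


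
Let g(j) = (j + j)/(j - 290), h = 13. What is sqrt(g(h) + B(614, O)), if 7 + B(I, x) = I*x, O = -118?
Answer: I*sqrt(5559713813)/277 ≈ 269.18*I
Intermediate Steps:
B(I, x) = -7 + I*x
g(j) = 2*j/(-290 + j) (g(j) = (2*j)/(-290 + j) = 2*j/(-290 + j))
sqrt(g(h) + B(614, O)) = sqrt(2*13/(-290 + 13) + (-7 + 614*(-118))) = sqrt(2*13/(-277) + (-7 - 72452)) = sqrt(2*13*(-1/277) - 72459) = sqrt(-26/277 - 72459) = sqrt(-20071169/277) = I*sqrt(5559713813)/277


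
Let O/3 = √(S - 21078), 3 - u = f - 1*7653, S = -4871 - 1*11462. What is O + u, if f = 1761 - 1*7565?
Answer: 13460 + 3*I*√37411 ≈ 13460.0 + 580.26*I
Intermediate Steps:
S = -16333 (S = -4871 - 11462 = -16333)
f = -5804 (f = 1761 - 7565 = -5804)
u = 13460 (u = 3 - (-5804 - 1*7653) = 3 - (-5804 - 7653) = 3 - 1*(-13457) = 3 + 13457 = 13460)
O = 3*I*√37411 (O = 3*√(-16333 - 21078) = 3*√(-37411) = 3*(I*√37411) = 3*I*√37411 ≈ 580.26*I)
O + u = 3*I*√37411 + 13460 = 13460 + 3*I*√37411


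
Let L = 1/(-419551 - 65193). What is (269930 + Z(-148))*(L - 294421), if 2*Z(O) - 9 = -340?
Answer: -77000938580471025/969488 ≈ -7.9424e+10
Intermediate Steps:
Z(O) = -331/2 (Z(O) = 9/2 + (½)*(-340) = 9/2 - 170 = -331/2)
L = -1/484744 (L = 1/(-484744) = -1/484744 ≈ -2.0629e-6)
(269930 + Z(-148))*(L - 294421) = (269930 - 331/2)*(-1/484744 - 294421) = (539529/2)*(-142718813225/484744) = -77000938580471025/969488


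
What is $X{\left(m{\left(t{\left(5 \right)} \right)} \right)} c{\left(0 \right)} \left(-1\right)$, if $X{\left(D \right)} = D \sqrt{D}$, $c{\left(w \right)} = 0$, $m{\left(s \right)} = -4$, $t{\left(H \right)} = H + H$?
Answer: $0$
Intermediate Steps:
$t{\left(H \right)} = 2 H$
$X{\left(D \right)} = D^{\frac{3}{2}}$
$X{\left(m{\left(t{\left(5 \right)} \right)} \right)} c{\left(0 \right)} \left(-1\right) = \left(-4\right)^{\frac{3}{2}} \cdot 0 \left(-1\right) = - 8 i 0 \left(-1\right) = 0 \left(-1\right) = 0$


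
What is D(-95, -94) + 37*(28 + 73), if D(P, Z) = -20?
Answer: 3717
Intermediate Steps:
D(-95, -94) + 37*(28 + 73) = -20 + 37*(28 + 73) = -20 + 37*101 = -20 + 3737 = 3717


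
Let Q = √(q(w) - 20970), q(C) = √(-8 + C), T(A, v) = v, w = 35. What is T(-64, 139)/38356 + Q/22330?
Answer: 139/38356 + √(-20970 + 3*√3)/22330 ≈ 0.0036239 + 0.0064842*I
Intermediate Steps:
Q = √(-20970 + 3*√3) (Q = √(√(-8 + 35) - 20970) = √(√27 - 20970) = √(3*√3 - 20970) = √(-20970 + 3*√3) ≈ 144.79*I)
T(-64, 139)/38356 + Q/22330 = 139/38356 + √(-20970 + 3*√3)/22330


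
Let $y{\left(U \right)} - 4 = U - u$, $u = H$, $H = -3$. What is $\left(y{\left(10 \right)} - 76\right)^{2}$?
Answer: $3481$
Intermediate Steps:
$u = -3$
$y{\left(U \right)} = 7 + U$ ($y{\left(U \right)} = 4 + \left(U - -3\right) = 4 + \left(U + 3\right) = 4 + \left(3 + U\right) = 7 + U$)
$\left(y{\left(10 \right)} - 76\right)^{2} = \left(\left(7 + 10\right) - 76\right)^{2} = \left(17 - 76\right)^{2} = \left(-59\right)^{2} = 3481$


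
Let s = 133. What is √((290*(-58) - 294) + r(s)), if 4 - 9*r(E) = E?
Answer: I*√154155/3 ≈ 130.88*I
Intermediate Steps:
r(E) = 4/9 - E/9
√((290*(-58) - 294) + r(s)) = √((290*(-58) - 294) + (4/9 - ⅑*133)) = √((-16820 - 294) + (4/9 - 133/9)) = √(-17114 - 43/3) = √(-51385/3) = I*√154155/3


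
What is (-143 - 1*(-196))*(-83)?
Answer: -4399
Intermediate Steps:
(-143 - 1*(-196))*(-83) = (-143 + 196)*(-83) = 53*(-83) = -4399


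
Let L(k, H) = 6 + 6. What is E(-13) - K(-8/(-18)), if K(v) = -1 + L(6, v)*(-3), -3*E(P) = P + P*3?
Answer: 163/3 ≈ 54.333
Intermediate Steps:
L(k, H) = 12
E(P) = -4*P/3 (E(P) = -(P + P*3)/3 = -(P + 3*P)/3 = -4*P/3)
K(v) = -37 (K(v) = -1 + 12*(-3) = -1 - 36 = -37)
E(-13) - K(-8/(-18)) = -4/3*(-13) - 1*(-37) = 52/3 + 37 = 163/3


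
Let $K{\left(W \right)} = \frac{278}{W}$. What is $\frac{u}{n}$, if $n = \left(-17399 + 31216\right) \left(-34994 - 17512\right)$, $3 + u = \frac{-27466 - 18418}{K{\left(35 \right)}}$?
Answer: $\frac{803387}{100841080878} \approx 7.9669 \cdot 10^{-6}$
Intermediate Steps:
$u = - \frac{803387}{139}$ ($u = -3 + \frac{-27466 - 18418}{278 \cdot \frac{1}{35}} = -3 - \frac{45884}{\frac{278}{35}} = -3 - \frac{802970}{139} = - \frac{803387}{139} \approx -5779.8$)
$n = -725475402$ ($n = 13817 \left(-52506\right) = -725475402$)
$\frac{u}{n} = - \frac{803387}{139 \left(-725475402\right)} = \left(- \frac{803387}{139}\right) \left(- \frac{1}{725475402}\right) = \frac{803387}{100841080878}$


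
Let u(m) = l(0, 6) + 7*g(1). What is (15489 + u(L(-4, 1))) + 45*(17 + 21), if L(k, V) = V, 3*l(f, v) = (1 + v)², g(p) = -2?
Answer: 51604/3 ≈ 17201.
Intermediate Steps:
l(f, v) = (1 + v)²/3
u(m) = 7/3 (u(m) = (1 + 6)²/3 + 7*(-2) = (⅓)*7² - 14 = (⅓)*49 - 14 = 49/3 - 14 = 7/3)
(15489 + u(L(-4, 1))) + 45*(17 + 21) = (15489 + 7/3) + 45*(17 + 21) = 46474/3 + 45*38 = 46474/3 + 1710 = 51604/3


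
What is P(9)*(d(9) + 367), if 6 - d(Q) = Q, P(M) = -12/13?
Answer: -336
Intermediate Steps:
P(M) = -12/13 (P(M) = -12*1/13 = -12/13)
d(Q) = 6 - Q
P(9)*(d(9) + 367) = -12*((6 - 1*9) + 367)/13 = -12*((6 - 9) + 367)/13 = -12*(-3 + 367)/13 = -12/13*364 = -336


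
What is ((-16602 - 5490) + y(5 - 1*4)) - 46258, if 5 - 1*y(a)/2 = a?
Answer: -68342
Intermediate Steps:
y(a) = 10 - 2*a
((-16602 - 5490) + y(5 - 1*4)) - 46258 = ((-16602 - 5490) + (10 - 2*(5 - 1*4))) - 46258 = (-22092 + (10 - 2*(5 - 4))) - 46258 = (-22092 + (10 - 2*1)) - 46258 = (-22092 + (10 - 2)) - 46258 = (-22092 + 8) - 46258 = -22084 - 46258 = -68342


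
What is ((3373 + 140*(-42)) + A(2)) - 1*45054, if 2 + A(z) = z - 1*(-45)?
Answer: -47516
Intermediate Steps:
A(z) = 43 + z (A(z) = -2 + (z - 1*(-45)) = -2 + (z + 45) = -2 + (45 + z) = 43 + z)
((3373 + 140*(-42)) + A(2)) - 1*45054 = ((3373 + 140*(-42)) + (43 + 2)) - 1*45054 = ((3373 - 5880) + 45) - 45054 = (-2507 + 45) - 45054 = -2462 - 45054 = -47516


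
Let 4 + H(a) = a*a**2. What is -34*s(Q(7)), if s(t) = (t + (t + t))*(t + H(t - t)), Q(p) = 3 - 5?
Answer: -1224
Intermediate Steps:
H(a) = -4 + a**3 (H(a) = -4 + a*a**2 = -4 + a**3)
Q(p) = -2
s(t) = 3*t*(-4 + t) (s(t) = (t + (t + t))*(t + (-4 + (t - t)**3)) = (t + 2*t)*(t + (-4 + 0**3)) = (3*t)*(t + (-4 + 0)) = (3*t)*(t - 4) = (3*t)*(-4 + t) = 3*t*(-4 + t))
-34*s(Q(7)) = -102*(-2)*(-4 - 2) = -102*(-2)*(-6) = -34*36 = -1224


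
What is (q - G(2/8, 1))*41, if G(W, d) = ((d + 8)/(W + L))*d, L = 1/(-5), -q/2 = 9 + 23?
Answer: -10004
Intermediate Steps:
q = -64 (q = -2*(9 + 23) = -2*32 = -64)
L = -1/5 ≈ -0.20000
G(W, d) = d*(8 + d)/(-1/5 + W) (G(W, d) = ((d + 8)/(W - 1/5))*d = ((8 + d)/(-1/5 + W))*d = d*(8 + d)/(-1/5 + W))
(q - G(2/8, 1))*41 = (-64 - 5*(8 + 1)/(-1 + 5*(2/8)))*41 = (-64 - 5*9/(-1 + 5*(2*(1/8))))*41 = (-64 - 5*9/(-1 + 5*(1/4)))*41 = (-64 - 5*9/(-1 + 5/4))*41 = (-64 - 5*9/1/4)*41 = (-64 - 5*4*9)*41 = (-64 - 1*180)*41 = (-64 - 180)*41 = -244*41 = -10004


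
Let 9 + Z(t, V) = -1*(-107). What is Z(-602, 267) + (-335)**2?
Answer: 112323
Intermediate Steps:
Z(t, V) = 98 (Z(t, V) = -9 - 1*(-107) = -9 + 107 = 98)
Z(-602, 267) + (-335)**2 = 98 + (-335)**2 = 98 + 112225 = 112323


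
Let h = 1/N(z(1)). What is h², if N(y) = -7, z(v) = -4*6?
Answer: 1/49 ≈ 0.020408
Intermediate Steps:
z(v) = -24
h = -⅐ (h = 1/(-7) = -⅐ ≈ -0.14286)
h² = (-⅐)² = 1/49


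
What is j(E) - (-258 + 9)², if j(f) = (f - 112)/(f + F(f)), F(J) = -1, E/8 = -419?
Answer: -207885889/3353 ≈ -62000.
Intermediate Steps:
E = -3352 (E = 8*(-419) = -3352)
j(f) = (-112 + f)/(-1 + f) (j(f) = (f - 112)/(f - 1) = (-112 + f)/(-1 + f))
j(E) - (-258 + 9)² = (-112 - 3352)/(-1 - 3352) - (-258 + 9)² = -3464/(-3353) - 1*(-249)² = -1/3353*(-3464) - 1*62001 = 3464/3353 - 62001 = -207885889/3353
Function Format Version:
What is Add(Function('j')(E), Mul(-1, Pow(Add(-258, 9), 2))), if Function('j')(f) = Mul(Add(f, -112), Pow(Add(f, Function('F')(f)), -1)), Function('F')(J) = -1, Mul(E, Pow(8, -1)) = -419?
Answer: Rational(-207885889, 3353) ≈ -62000.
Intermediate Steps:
E = -3352 (E = Mul(8, -419) = -3352)
Function('j')(f) = Mul(Pow(Add(-1, f), -1), Add(-112, f)) (Function('j')(f) = Mul(Add(f, -112), Pow(Add(f, -1), -1)) = Mul(Add(-112, f), Pow(Add(-1, f), -1)) = Mul(Pow(Add(-1, f), -1), Add(-112, f)))
Add(Function('j')(E), Mul(-1, Pow(Add(-258, 9), 2))) = Add(Mul(Pow(Add(-1, -3352), -1), Add(-112, -3352)), Mul(-1, Pow(Add(-258, 9), 2))) = Add(Mul(Pow(-3353, -1), -3464), Mul(-1, Pow(-249, 2))) = Add(Mul(Rational(-1, 3353), -3464), Mul(-1, 62001)) = Add(Rational(3464, 3353), -62001) = Rational(-207885889, 3353)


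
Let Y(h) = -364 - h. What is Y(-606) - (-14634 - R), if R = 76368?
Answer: 91244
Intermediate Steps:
Y(-606) - (-14634 - R) = (-364 - 1*(-606)) - (-14634 - 1*76368) = (-364 + 606) - (-14634 - 76368) = 242 - 1*(-91002) = 242 + 91002 = 91244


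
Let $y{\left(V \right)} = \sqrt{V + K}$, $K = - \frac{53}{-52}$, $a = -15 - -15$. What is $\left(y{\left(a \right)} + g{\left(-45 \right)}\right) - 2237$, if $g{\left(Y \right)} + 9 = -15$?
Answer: $-2261 + \frac{\sqrt{689}}{26} \approx -2260.0$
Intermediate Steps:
$g{\left(Y \right)} = -24$ ($g{\left(Y \right)} = -9 - 15 = -24$)
$a = 0$ ($a = -15 + 15 = 0$)
$K = \frac{53}{52}$ ($K = \left(-53\right) \left(- \frac{1}{52}\right) = \frac{53}{52} \approx 1.0192$)
$y{\left(V \right)} = \sqrt{\frac{53}{52} + V}$ ($y{\left(V \right)} = \sqrt{V + \frac{53}{52}} = \sqrt{\frac{53}{52} + V}$)
$\left(y{\left(a \right)} + g{\left(-45 \right)}\right) - 2237 = \left(\frac{\sqrt{689 + 676 \cdot 0}}{26} - 24\right) - 2237 = \left(\frac{\sqrt{689 + 0}}{26} - 24\right) - 2237 = \left(\frac{\sqrt{689}}{26} - 24\right) - 2237 = \left(-24 + \frac{\sqrt{689}}{26}\right) - 2237 = -2261 + \frac{\sqrt{689}}{26}$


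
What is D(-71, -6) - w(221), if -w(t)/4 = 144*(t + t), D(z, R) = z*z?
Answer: 259633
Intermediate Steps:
D(z, R) = z²
w(t) = -1152*t (w(t) = -576*(t + t) = -576*2*t = -1152*t)
D(-71, -6) - w(221) = (-71)² - (-1152)*221 = 5041 - 1*(-254592) = 5041 + 254592 = 259633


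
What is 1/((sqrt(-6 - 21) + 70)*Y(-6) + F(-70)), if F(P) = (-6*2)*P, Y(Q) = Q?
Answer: 35/14781 + I*sqrt(3)/9854 ≈ 0.0023679 + 0.00017577*I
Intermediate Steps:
F(P) = -12*P
1/((sqrt(-6 - 21) + 70)*Y(-6) + F(-70)) = 1/((sqrt(-6 - 21) + 70)*(-6) - 12*(-70)) = 1/((sqrt(-27) + 70)*(-6) + 840) = 1/((3*I*sqrt(3) + 70)*(-6) + 840) = 1/((70 + 3*I*sqrt(3))*(-6) + 840) = 1/((-420 - 18*I*sqrt(3)) + 840) = 1/(420 - 18*I*sqrt(3))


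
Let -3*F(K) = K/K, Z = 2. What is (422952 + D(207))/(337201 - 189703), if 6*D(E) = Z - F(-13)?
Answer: 7613143/2654964 ≈ 2.8675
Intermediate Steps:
F(K) = -⅓ (F(K) = -K/(3*K) = -⅓*1 = -⅓)
D(E) = 7/18 (D(E) = (2 - 1*(-⅓))/6 = (2 + ⅓)/6 = (⅙)*(7/3) = 7/18)
(422952 + D(207))/(337201 - 189703) = (422952 + 7/18)/(337201 - 189703) = (7613143/18)/147498 = (7613143/18)*(1/147498) = 7613143/2654964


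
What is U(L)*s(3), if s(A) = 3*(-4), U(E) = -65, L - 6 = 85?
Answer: 780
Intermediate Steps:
L = 91 (L = 6 + 85 = 91)
s(A) = -12
U(L)*s(3) = -65*(-12) = 780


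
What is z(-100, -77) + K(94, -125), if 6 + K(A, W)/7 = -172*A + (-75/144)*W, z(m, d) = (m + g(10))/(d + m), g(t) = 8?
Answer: -106447093/944 ≈ -1.1276e+5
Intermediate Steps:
z(m, d) = (8 + m)/(d + m) (z(m, d) = (m + 8)/(d + m) = (8 + m)/(d + m))
K(A, W) = -42 - 1204*A - 175*W/48 (K(A, W) = -42 + 7*(-172*A + (-75/144)*W) = -42 + 7*(-172*A + (-75*1/144)*W) = -42 + 7*(-172*A - 25*W/48) = -42 + (-1204*A - 175*W/48) = -42 - 1204*A - 175*W/48)
z(-100, -77) + K(94, -125) = (8 - 100)/(-77 - 100) + (-42 - 1204*94 - 175/48*(-125)) = -92/(-177) + (-42 - 113176 + 21875/48) = -1/177*(-92) - 5412589/48 = 92/177 - 5412589/48 = -106447093/944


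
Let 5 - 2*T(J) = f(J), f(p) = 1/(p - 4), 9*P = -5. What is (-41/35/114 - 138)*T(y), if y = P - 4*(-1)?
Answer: -9361237/19950 ≈ -469.23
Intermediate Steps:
P = -5/9 (P = (1/9)*(-5) = -5/9 ≈ -0.55556)
f(p) = 1/(-4 + p)
y = 31/9 (y = -5/9 - 4*(-1) = -5/9 + 4 = 31/9 ≈ 3.4444)
T(J) = 5/2 - 1/(2*(-4 + J))
(-41/35/114 - 138)*T(y) = (-41/35/114 - 138)*((-21 + 5*(31/9))/(2*(-4 + 31/9))) = (-41*1/35*(1/114) - 138)*((-21 + 155/9)/(2*(-5/9))) = (-41/35*1/114 - 138)*((1/2)*(-9/5)*(-34/9)) = (-41/3990 - 138)*(17/5) = -550661/3990*17/5 = -9361237/19950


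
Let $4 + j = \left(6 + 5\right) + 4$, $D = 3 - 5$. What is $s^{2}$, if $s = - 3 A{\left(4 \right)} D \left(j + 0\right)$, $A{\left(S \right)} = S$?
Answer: $69696$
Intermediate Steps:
$D = -2$
$j = 11$ ($j = -4 + \left(\left(6 + 5\right) + 4\right) = -4 + \left(11 + 4\right) = -4 + 15 = 11$)
$s = 264$ ($s = \left(-3\right) 4 \left(-2\right) \left(11 + 0\right) = \left(-12\right) \left(-2\right) 11 = 24 \cdot 11 = 264$)
$s^{2} = 264^{2} = 69696$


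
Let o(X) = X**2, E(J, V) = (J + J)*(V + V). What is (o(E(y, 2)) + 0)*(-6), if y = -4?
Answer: -6144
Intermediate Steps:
E(J, V) = 4*J*V (E(J, V) = (2*J)*(2*V) = 4*J*V)
(o(E(y, 2)) + 0)*(-6) = ((4*(-4)*2)**2 + 0)*(-6) = ((-32)**2 + 0)*(-6) = (1024 + 0)*(-6) = 1024*(-6) = -6144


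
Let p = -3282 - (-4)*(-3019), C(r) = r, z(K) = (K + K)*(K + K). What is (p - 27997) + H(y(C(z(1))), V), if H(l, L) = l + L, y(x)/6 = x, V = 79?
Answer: -43252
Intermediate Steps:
z(K) = 4*K² (z(K) = (2*K)*(2*K) = 4*K²)
y(x) = 6*x
p = -15358 (p = -3282 - 1*12076 = -3282 - 12076 = -15358)
H(l, L) = L + l
(p - 27997) + H(y(C(z(1))), V) = (-15358 - 27997) + (79 + 6*(4*1²)) = -43355 + (79 + 6*(4*1)) = -43355 + (79 + 6*4) = -43355 + (79 + 24) = -43355 + 103 = -43252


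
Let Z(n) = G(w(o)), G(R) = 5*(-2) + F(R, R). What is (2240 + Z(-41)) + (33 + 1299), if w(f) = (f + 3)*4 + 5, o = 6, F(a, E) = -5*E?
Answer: 3357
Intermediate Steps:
w(f) = 17 + 4*f (w(f) = (3 + f)*4 + 5 = (12 + 4*f) + 5 = 17 + 4*f)
G(R) = -10 - 5*R (G(R) = 5*(-2) - 5*R = -10 - 5*R)
Z(n) = -215 (Z(n) = -10 - 5*(17 + 4*6) = -10 - 5*(17 + 24) = -10 - 5*41 = -10 - 205 = -215)
(2240 + Z(-41)) + (33 + 1299) = (2240 - 215) + (33 + 1299) = 2025 + 1332 = 3357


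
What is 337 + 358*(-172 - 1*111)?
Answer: -100977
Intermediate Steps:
337 + 358*(-172 - 1*111) = 337 + 358*(-172 - 111) = 337 + 358*(-283) = 337 - 101314 = -100977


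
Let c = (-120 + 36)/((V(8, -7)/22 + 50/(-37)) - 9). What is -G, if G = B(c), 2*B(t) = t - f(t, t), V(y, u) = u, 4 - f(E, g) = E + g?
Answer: -9466/965 ≈ -9.8093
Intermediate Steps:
f(E, g) = 4 - E - g (f(E, g) = 4 - (E + g) = 4 + (-E - g) = 4 - E - g)
c = 22792/2895 (c = (-120 + 36)/((-7/22 + 50/(-37)) - 9) = -84/((-7*1/22 + 50*(-1/37)) - 9) = -84/((-7/22 - 50/37) - 9) = -84/(-1359/814 - 9) = -84/(-8685/814) = -84*(-814/8685) = 22792/2895 ≈ 7.8729)
B(t) = -2 + 3*t/2 (B(t) = (t - (4 - t - t))/2 = (t - (4 - 2*t))/2 = (t + (-4 + 2*t))/2 = (-4 + 3*t)/2 = -2 + 3*t/2)
G = 9466/965 (G = -2 + (3/2)*(22792/2895) = -2 + 11396/965 = 9466/965 ≈ 9.8093)
-G = -1*9466/965 = -9466/965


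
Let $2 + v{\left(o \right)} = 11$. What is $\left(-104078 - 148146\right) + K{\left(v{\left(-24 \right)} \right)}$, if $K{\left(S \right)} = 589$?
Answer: $-251635$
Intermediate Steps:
$v{\left(o \right)} = 9$ ($v{\left(o \right)} = -2 + 11 = 9$)
$\left(-104078 - 148146\right) + K{\left(v{\left(-24 \right)} \right)} = \left(-104078 - 148146\right) + 589 = -252224 + 589 = -251635$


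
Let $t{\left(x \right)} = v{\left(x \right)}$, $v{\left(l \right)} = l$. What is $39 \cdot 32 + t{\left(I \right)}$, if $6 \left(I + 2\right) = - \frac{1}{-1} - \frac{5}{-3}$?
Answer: $\frac{11218}{9} \approx 1246.4$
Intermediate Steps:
$I = - \frac{14}{9}$ ($I = -2 + \frac{- \frac{1}{-1} - \frac{5}{-3}}{6} = -2 + \frac{\left(-1\right) \left(-1\right) - - \frac{5}{3}}{6} = -2 + \frac{1 + \frac{5}{3}}{6} = -2 + \frac{1}{6} \cdot \frac{8}{3} = -2 + \frac{4}{9} = - \frac{14}{9} \approx -1.5556$)
$t{\left(x \right)} = x$
$39 \cdot 32 + t{\left(I \right)} = 39 \cdot 32 - \frac{14}{9} = 1248 - \frac{14}{9} = \frac{11218}{9}$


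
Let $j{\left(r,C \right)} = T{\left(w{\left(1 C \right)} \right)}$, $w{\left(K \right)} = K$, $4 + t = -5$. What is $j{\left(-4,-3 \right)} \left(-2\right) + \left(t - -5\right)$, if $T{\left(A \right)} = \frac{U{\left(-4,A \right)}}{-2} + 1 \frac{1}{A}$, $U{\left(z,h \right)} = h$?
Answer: $- \frac{19}{3} \approx -6.3333$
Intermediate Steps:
$t = -9$ ($t = -4 - 5 = -9$)
$T{\left(A \right)} = \frac{1}{A} - \frac{A}{2}$ ($T{\left(A \right)} = \frac{A}{-2} + 1 \frac{1}{A} = A \left(- \frac{1}{2}\right) + \frac{1}{A} = - \frac{A}{2} + \frac{1}{A} = \frac{1}{A} - \frac{A}{2}$)
$j{\left(r,C \right)} = \frac{1}{C} - \frac{C}{2}$ ($j{\left(r,C \right)} = \frac{1}{1 C} - \frac{1 C}{2} = \frac{1}{C} - \frac{C}{2}$)
$j{\left(-4,-3 \right)} \left(-2\right) + \left(t - -5\right) = \left(\frac{1}{-3} - - \frac{3}{2}\right) \left(-2\right) - 4 = \left(- \frac{1}{3} + \frac{3}{2}\right) \left(-2\right) + \left(-9 + 5\right) = \frac{7}{6} \left(-2\right) - 4 = - \frac{7}{3} - 4 = - \frac{19}{3}$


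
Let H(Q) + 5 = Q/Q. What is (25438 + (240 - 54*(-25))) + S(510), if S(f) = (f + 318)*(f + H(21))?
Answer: 445996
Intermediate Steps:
H(Q) = -4 (H(Q) = -5 + Q/Q = -5 + 1 = -4)
S(f) = (-4 + f)*(318 + f) (S(f) = (f + 318)*(f - 4) = (318 + f)*(-4 + f) = (-4 + f)*(318 + f))
(25438 + (240 - 54*(-25))) + S(510) = (25438 + (240 - 54*(-25))) + (-1272 + 510² + 314*510) = (25438 + (240 + 1350)) + (-1272 + 260100 + 160140) = (25438 + 1590) + 418968 = 27028 + 418968 = 445996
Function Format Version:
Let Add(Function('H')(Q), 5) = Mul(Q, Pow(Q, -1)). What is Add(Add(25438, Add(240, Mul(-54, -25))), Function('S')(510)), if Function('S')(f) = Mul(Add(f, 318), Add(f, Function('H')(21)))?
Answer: 445996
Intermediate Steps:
Function('H')(Q) = -4 (Function('H')(Q) = Add(-5, Mul(Q, Pow(Q, -1))) = Add(-5, 1) = -4)
Function('S')(f) = Mul(Add(-4, f), Add(318, f)) (Function('S')(f) = Mul(Add(f, 318), Add(f, -4)) = Mul(Add(318, f), Add(-4, f)) = Mul(Add(-4, f), Add(318, f)))
Add(Add(25438, Add(240, Mul(-54, -25))), Function('S')(510)) = Add(Add(25438, Add(240, Mul(-54, -25))), Add(-1272, Pow(510, 2), Mul(314, 510))) = Add(Add(25438, Add(240, 1350)), Add(-1272, 260100, 160140)) = Add(Add(25438, 1590), 418968) = Add(27028, 418968) = 445996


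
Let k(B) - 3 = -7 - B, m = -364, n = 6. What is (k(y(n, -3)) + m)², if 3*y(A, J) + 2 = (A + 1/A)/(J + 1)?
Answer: 173896969/1296 ≈ 1.3418e+5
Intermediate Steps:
y(A, J) = -⅔ + (A + 1/A)/(3*(1 + J)) (y(A, J) = -⅔ + ((A + 1/A)/(J + 1))/3 = -⅔ + ((A + 1/A)/(1 + J))/3 = -⅔ + (A + 1/A)/(3*(1 + J)))
k(B) = -4 - B (k(B) = 3 + (-7 - B) = -4 - B)
(k(y(n, -3)) + m)² = ((-4 - (1 + 6² - 2*6 - 2*6*(-3))/(3*6*(1 - 3))) - 364)² = ((-4 - (1 + 36 - 12 + 36)/(3*6*(-2))) - 364)² = ((-4 - (-1)*61/(3*6*2)) - 364)² = ((-4 - 1*(-61/36)) - 364)² = ((-4 + 61/36) - 364)² = (-83/36 - 364)² = (-13187/36)² = 173896969/1296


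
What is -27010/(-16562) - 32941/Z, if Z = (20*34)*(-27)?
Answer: 520736221/152039160 ≈ 3.4250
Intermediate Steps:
Z = -18360 (Z = 680*(-27) = -18360)
-27010/(-16562) - 32941/Z = -27010/(-16562) - 32941/(-18360) = -27010*(-1/16562) - 32941*(-1/18360) = 13505/8281 + 32941/18360 = 520736221/152039160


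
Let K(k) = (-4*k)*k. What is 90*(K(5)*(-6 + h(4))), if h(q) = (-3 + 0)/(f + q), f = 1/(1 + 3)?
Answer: 1026000/17 ≈ 60353.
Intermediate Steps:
f = ¼ (f = 1/4 = ¼ ≈ 0.25000)
K(k) = -4*k²
h(q) = -3/(¼ + q) (h(q) = (-3 + 0)/(¼ + q) = -3/(¼ + q))
90*(K(5)*(-6 + h(4))) = 90*((-4*5²)*(-6 - 12/(1 + 4*4))) = 90*((-4*25)*(-6 - 12/(1 + 16))) = 90*(-100*(-6 - 12/17)) = 90*(-100*(-114/17)) = 90*(11400/17) = 1026000/17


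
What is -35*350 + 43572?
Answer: 31322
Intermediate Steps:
-35*350 + 43572 = -12250 + 43572 = 31322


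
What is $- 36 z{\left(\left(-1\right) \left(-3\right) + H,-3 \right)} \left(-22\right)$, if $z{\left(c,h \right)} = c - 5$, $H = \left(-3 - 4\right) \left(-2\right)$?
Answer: $9504$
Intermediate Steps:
$H = 14$ ($H = \left(-7\right) \left(-2\right) = 14$)
$z{\left(c,h \right)} = -5 + c$ ($z{\left(c,h \right)} = c - 5 = -5 + c$)
$- 36 z{\left(\left(-1\right) \left(-3\right) + H,-3 \right)} \left(-22\right) = - 36 \left(-5 + \left(\left(-1\right) \left(-3\right) + 14\right)\right) \left(-22\right) = - 36 \left(-5 + \left(3 + 14\right)\right) \left(-22\right) = - 36 \left(-5 + 17\right) \left(-22\right) = \left(-36\right) 12 \left(-22\right) = \left(-432\right) \left(-22\right) = 9504$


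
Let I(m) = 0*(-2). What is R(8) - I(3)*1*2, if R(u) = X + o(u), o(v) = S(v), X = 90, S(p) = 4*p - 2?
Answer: 120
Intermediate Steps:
S(p) = -2 + 4*p
I(m) = 0
o(v) = -2 + 4*v
R(u) = 88 + 4*u (R(u) = 90 + (-2 + 4*u) = 88 + 4*u)
R(8) - I(3)*1*2 = (88 + 4*8) - 0*1*2 = (88 + 32) - 0*2 = 120 - 1*0 = 120 + 0 = 120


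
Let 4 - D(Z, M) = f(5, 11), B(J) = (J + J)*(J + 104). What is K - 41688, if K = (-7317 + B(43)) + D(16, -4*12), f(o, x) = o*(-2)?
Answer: -36349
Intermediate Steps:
B(J) = 2*J*(104 + J) (B(J) = (2*J)*(104 + J) = 2*J*(104 + J))
f(o, x) = -2*o
D(Z, M) = 14 (D(Z, M) = 4 - (-2)*5 = 4 - 1*(-10) = 4 + 10 = 14)
K = 5339 (K = (-7317 + 2*43*(104 + 43)) + 14 = (-7317 + 2*43*147) + 14 = (-7317 + 12642) + 14 = 5325 + 14 = 5339)
K - 41688 = 5339 - 41688 = -36349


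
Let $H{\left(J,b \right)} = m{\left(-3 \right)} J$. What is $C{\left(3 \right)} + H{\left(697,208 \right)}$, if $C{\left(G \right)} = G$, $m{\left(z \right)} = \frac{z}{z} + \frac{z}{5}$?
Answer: $\frac{1409}{5} \approx 281.8$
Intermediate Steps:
$m{\left(z \right)} = 1 + \frac{z}{5}$ ($m{\left(z \right)} = 1 + z \frac{1}{5} = 1 + \frac{z}{5}$)
$H{\left(J,b \right)} = \frac{2 J}{5}$ ($H{\left(J,b \right)} = \left(1 + \frac{1}{5} \left(-3\right)\right) J = \left(1 - \frac{3}{5}\right) J = \frac{2 J}{5}$)
$C{\left(3 \right)} + H{\left(697,208 \right)} = 3 + \frac{2}{5} \cdot 697 = 3 + \frac{1394}{5} = \frac{1409}{5}$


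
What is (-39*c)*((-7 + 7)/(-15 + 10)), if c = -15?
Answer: 0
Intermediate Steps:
(-39*c)*((-7 + 7)/(-15 + 10)) = (-39*(-15))*((-7 + 7)/(-15 + 10)) = 585*(0/(-5)) = 585*(0*(-⅕)) = 585*0 = 0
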